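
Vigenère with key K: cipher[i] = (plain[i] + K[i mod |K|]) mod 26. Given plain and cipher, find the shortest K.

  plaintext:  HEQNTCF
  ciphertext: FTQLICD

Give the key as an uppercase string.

  i= 0: F-H = 24 → Y
  i= 1: T-E = 15 → P
  i= 2: Q-Q =  0 → A
  i= 3: L-N = 24 → Y
  i= 4: I-T = 15 → P
  i= 5: C-C =  0 → A
  i= 6: D-F = 24 → Y
  shifts repeat with period 3: YPA

YPA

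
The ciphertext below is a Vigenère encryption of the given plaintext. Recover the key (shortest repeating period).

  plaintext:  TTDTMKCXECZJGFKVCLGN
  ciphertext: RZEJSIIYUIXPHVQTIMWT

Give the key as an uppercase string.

YGBQG

  i= 0: R-T = 24 → Y
  i= 1: Z-T =  6 → G
  i= 2: E-D =  1 → B
  i= 3: J-T = 16 → Q
  i= 4: S-M =  6 → G
  i= 5: I-K = 24 → Y
  i= 6: I-C =  6 → G
  i= 7: Y-X =  1 → B
  i= 8: U-E = 16 → Q
  i= 9: I-C =  6 → G
  i=10: X-Z = 24 → Y
  i=11: P-J =  6 → G
  i=12: H-G =  1 → B
  i=13: V-F = 16 → Q
  i=14: Q-K =  6 → G
  i=15: T-V = 24 → Y
  i=16: I-C =  6 → G
  i=17: M-L =  1 → B
  i=18: W-G = 16 → Q
  i=19: T-N =  6 → G
  shifts repeat with period 5: YGBQG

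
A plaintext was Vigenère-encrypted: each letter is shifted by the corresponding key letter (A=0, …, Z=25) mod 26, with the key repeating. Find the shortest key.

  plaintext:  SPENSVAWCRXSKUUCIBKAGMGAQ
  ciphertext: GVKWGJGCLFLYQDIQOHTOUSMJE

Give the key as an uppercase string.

OGGJO

  i= 0: G-S = 14 → O
  i= 1: V-P =  6 → G
  i= 2: K-E =  6 → G
  i= 3: W-N =  9 → J
  i= 4: G-S = 14 → O
  i= 5: J-V = 14 → O
  i= 6: G-A =  6 → G
  i= 7: C-W =  6 → G
  i= 8: L-C =  9 → J
  i= 9: F-R = 14 → O
  i=10: L-X = 14 → O
  i=11: Y-S =  6 → G
  i=12: Q-K =  6 → G
  i=13: D-U =  9 → J
  i=14: I-U = 14 → O
  i=15: Q-C = 14 → O
  i=16: O-I =  6 → G
  i=17: H-B =  6 → G
  i=18: T-K =  9 → J
  i=19: O-A = 14 → O
  i=20: U-G = 14 → O
  i=21: S-M =  6 → G
  i=22: M-G =  6 → G
  i=23: J-A =  9 → J
  i=24: E-Q = 14 → O
  shifts repeat with period 5: OGGJO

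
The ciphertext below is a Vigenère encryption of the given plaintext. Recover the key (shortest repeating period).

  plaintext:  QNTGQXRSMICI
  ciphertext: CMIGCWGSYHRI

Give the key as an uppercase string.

MZPA

  i= 0: C-Q = 12 → M
  i= 1: M-N = 25 → Z
  i= 2: I-T = 15 → P
  i= 3: G-G =  0 → A
  i= 4: C-Q = 12 → M
  i= 5: W-X = 25 → Z
  i= 6: G-R = 15 → P
  i= 7: S-S =  0 → A
  i= 8: Y-M = 12 → M
  i= 9: H-I = 25 → Z
  i=10: R-C = 15 → P
  i=11: I-I =  0 → A
  shifts repeat with period 4: MZPA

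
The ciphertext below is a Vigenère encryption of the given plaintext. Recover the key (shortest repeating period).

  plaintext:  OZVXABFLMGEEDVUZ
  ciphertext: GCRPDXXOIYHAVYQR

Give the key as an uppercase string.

  i= 0: G-O = 18 → S
  i= 1: C-Z =  3 → D
  i= 2: R-V = 22 → W
  i= 3: P-X = 18 → S
  i= 4: D-A =  3 → D
  i= 5: X-B = 22 → W
  i= 6: X-F = 18 → S
  i= 7: O-L =  3 → D
  i= 8: I-M = 22 → W
  i= 9: Y-G = 18 → S
  i=10: H-E =  3 → D
  i=11: A-E = 22 → W
  i=12: V-D = 18 → S
  i=13: Y-V =  3 → D
  i=14: Q-U = 22 → W
  i=15: R-Z = 18 → S
  shifts repeat with period 3: SDW

SDW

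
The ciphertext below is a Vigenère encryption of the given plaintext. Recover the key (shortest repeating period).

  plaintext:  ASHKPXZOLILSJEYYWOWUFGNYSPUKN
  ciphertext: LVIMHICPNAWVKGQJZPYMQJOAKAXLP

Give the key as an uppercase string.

  i= 0: L-A = 11 → L
  i= 1: V-S =  3 → D
  i= 2: I-H =  1 → B
  i= 3: M-K =  2 → C
  i= 4: H-P = 18 → S
  i= 5: I-X = 11 → L
  i= 6: C-Z =  3 → D
  i= 7: P-O =  1 → B
  i= 8: N-L =  2 → C
  i= 9: A-I = 18 → S
  i=10: W-L = 11 → L
  i=11: V-S =  3 → D
  i=12: K-J =  1 → B
  i=13: G-E =  2 → C
  i=14: Q-Y = 18 → S
  i=15: J-Y = 11 → L
  i=16: Z-W =  3 → D
  i=17: P-O =  1 → B
  i=18: Y-W =  2 → C
  i=19: M-U = 18 → S
  i=20: Q-F = 11 → L
  i=21: J-G =  3 → D
  i=22: O-N =  1 → B
  i=23: A-Y =  2 → C
  i=24: K-S = 18 → S
  i=25: A-P = 11 → L
  i=26: X-U =  3 → D
  i=27: L-K =  1 → B
  i=28: P-N =  2 → C
  shifts repeat with period 5: LDBCS

LDBCS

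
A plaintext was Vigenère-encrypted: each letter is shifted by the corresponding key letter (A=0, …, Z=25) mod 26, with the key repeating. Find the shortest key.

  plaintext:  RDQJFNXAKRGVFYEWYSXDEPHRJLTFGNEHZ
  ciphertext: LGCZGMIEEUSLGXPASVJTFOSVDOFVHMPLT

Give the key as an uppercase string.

UDMQBZLE

  i= 0: L-R = 20 → U
  i= 1: G-D =  3 → D
  i= 2: C-Q = 12 → M
  i= 3: Z-J = 16 → Q
  i= 4: G-F =  1 → B
  i= 5: M-N = 25 → Z
  i= 6: I-X = 11 → L
  i= 7: E-A =  4 → E
  i= 8: E-K = 20 → U
  i= 9: U-R =  3 → D
  i=10: S-G = 12 → M
  i=11: L-V = 16 → Q
  i=12: G-F =  1 → B
  i=13: X-Y = 25 → Z
  i=14: P-E = 11 → L
  i=15: A-W =  4 → E
  i=16: S-Y = 20 → U
  i=17: V-S =  3 → D
  i=18: J-X = 12 → M
  i=19: T-D = 16 → Q
  i=20: F-E =  1 → B
  i=21: O-P = 25 → Z
  i=22: S-H = 11 → L
  i=23: V-R =  4 → E
  i=24: D-J = 20 → U
  i=25: O-L =  3 → D
  i=26: F-T = 12 → M
  i=27: V-F = 16 → Q
  i=28: H-G =  1 → B
  i=29: M-N = 25 → Z
  i=30: P-E = 11 → L
  i=31: L-H =  4 → E
  i=32: T-Z = 20 → U
  shifts repeat with period 8: UDMQBZLE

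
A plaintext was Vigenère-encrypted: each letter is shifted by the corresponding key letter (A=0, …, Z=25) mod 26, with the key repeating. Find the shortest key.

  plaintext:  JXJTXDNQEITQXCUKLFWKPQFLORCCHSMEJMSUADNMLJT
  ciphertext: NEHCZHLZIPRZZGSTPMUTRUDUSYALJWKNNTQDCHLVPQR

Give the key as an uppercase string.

EHYJCEYJ

  i= 0: N-J =  4 → E
  i= 1: E-X =  7 → H
  i= 2: H-J = 24 → Y
  i= 3: C-T =  9 → J
  i= 4: Z-X =  2 → C
  i= 5: H-D =  4 → E
  i= 6: L-N = 24 → Y
  i= 7: Z-Q =  9 → J
  i= 8: I-E =  4 → E
  i= 9: P-I =  7 → H
  i=10: R-T = 24 → Y
  i=11: Z-Q =  9 → J
  i=12: Z-X =  2 → C
  i=13: G-C =  4 → E
  i=14: S-U = 24 → Y
  i=15: T-K =  9 → J
  i=16: P-L =  4 → E
  i=17: M-F =  7 → H
  i=18: U-W = 24 → Y
  i=19: T-K =  9 → J
  i=20: R-P =  2 → C
  i=21: U-Q =  4 → E
  i=22: D-F = 24 → Y
  i=23: U-L =  9 → J
  i=24: S-O =  4 → E
  i=25: Y-R =  7 → H
  i=26: A-C = 24 → Y
  i=27: L-C =  9 → J
  i=28: J-H =  2 → C
  i=29: W-S =  4 → E
  i=30: K-M = 24 → Y
  i=31: N-E =  9 → J
  i=32: N-J =  4 → E
  i=33: T-M =  7 → H
  i=34: Q-S = 24 → Y
  i=35: D-U =  9 → J
  i=36: C-A =  2 → C
  i=37: H-D =  4 → E
  i=38: L-N = 24 → Y
  i=39: V-M =  9 → J
  i=40: P-L =  4 → E
  i=41: Q-J =  7 → H
  i=42: R-T = 24 → Y
  shifts repeat with period 8: EHYJCEYJ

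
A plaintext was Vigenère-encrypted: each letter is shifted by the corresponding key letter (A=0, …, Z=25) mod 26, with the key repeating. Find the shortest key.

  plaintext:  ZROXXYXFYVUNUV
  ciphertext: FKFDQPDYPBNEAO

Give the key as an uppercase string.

GTR

  i= 0: F-Z =  6 → G
  i= 1: K-R = 19 → T
  i= 2: F-O = 17 → R
  i= 3: D-X =  6 → G
  i= 4: Q-X = 19 → T
  i= 5: P-Y = 17 → R
  i= 6: D-X =  6 → G
  i= 7: Y-F = 19 → T
  i= 8: P-Y = 17 → R
  i= 9: B-V =  6 → G
  i=10: N-U = 19 → T
  i=11: E-N = 17 → R
  i=12: A-U =  6 → G
  i=13: O-V = 19 → T
  shifts repeat with period 3: GTR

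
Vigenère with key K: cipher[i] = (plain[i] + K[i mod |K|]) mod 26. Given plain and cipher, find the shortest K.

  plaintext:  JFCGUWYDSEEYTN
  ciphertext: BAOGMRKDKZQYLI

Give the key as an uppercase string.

SVMA

  i= 0: B-J = 18 → S
  i= 1: A-F = 21 → V
  i= 2: O-C = 12 → M
  i= 3: G-G =  0 → A
  i= 4: M-U = 18 → S
  i= 5: R-W = 21 → V
  i= 6: K-Y = 12 → M
  i= 7: D-D =  0 → A
  i= 8: K-S = 18 → S
  i= 9: Z-E = 21 → V
  i=10: Q-E = 12 → M
  i=11: Y-Y =  0 → A
  i=12: L-T = 18 → S
  i=13: I-N = 21 → V
  shifts repeat with period 4: SVMA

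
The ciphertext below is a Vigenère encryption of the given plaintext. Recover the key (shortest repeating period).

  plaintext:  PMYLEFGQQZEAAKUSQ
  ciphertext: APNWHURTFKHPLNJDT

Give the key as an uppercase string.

  i= 0: A-P = 11 → L
  i= 1: P-M =  3 → D
  i= 2: N-Y = 15 → P
  i= 3: W-L = 11 → L
  i= 4: H-E =  3 → D
  i= 5: U-F = 15 → P
  i= 6: R-G = 11 → L
  i= 7: T-Q =  3 → D
  i= 8: F-Q = 15 → P
  i= 9: K-Z = 11 → L
  i=10: H-E =  3 → D
  i=11: P-A = 15 → P
  i=12: L-A = 11 → L
  i=13: N-K =  3 → D
  i=14: J-U = 15 → P
  i=15: D-S = 11 → L
  i=16: T-Q =  3 → D
  shifts repeat with period 3: LDP

LDP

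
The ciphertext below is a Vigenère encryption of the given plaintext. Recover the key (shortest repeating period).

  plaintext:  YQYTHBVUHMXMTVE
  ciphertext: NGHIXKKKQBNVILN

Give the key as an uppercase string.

PQJ

  i= 0: N-Y = 15 → P
  i= 1: G-Q = 16 → Q
  i= 2: H-Y =  9 → J
  i= 3: I-T = 15 → P
  i= 4: X-H = 16 → Q
  i= 5: K-B =  9 → J
  i= 6: K-V = 15 → P
  i= 7: K-U = 16 → Q
  i= 8: Q-H =  9 → J
  i= 9: B-M = 15 → P
  i=10: N-X = 16 → Q
  i=11: V-M =  9 → J
  i=12: I-T = 15 → P
  i=13: L-V = 16 → Q
  i=14: N-E =  9 → J
  shifts repeat with period 3: PQJ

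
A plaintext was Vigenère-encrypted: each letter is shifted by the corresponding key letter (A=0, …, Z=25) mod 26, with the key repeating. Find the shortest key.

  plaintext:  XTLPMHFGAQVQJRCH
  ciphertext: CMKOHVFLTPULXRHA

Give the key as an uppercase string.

FTZZVOA

  i= 0: C-X =  5 → F
  i= 1: M-T = 19 → T
  i= 2: K-L = 25 → Z
  i= 3: O-P = 25 → Z
  i= 4: H-M = 21 → V
  i= 5: V-H = 14 → O
  i= 6: F-F =  0 → A
  i= 7: L-G =  5 → F
  i= 8: T-A = 19 → T
  i= 9: P-Q = 25 → Z
  i=10: U-V = 25 → Z
  i=11: L-Q = 21 → V
  i=12: X-J = 14 → O
  i=13: R-R =  0 → A
  i=14: H-C =  5 → F
  i=15: A-H = 19 → T
  shifts repeat with period 7: FTZZVOA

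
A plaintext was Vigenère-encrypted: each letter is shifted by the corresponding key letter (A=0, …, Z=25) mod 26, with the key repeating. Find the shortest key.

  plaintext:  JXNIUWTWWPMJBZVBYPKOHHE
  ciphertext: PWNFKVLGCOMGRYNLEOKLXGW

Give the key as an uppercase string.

GZAXQZSK

  i= 0: P-J =  6 → G
  i= 1: W-X = 25 → Z
  i= 2: N-N =  0 → A
  i= 3: F-I = 23 → X
  i= 4: K-U = 16 → Q
  i= 5: V-W = 25 → Z
  i= 6: L-T = 18 → S
  i= 7: G-W = 10 → K
  i= 8: C-W =  6 → G
  i= 9: O-P = 25 → Z
  i=10: M-M =  0 → A
  i=11: G-J = 23 → X
  i=12: R-B = 16 → Q
  i=13: Y-Z = 25 → Z
  i=14: N-V = 18 → S
  i=15: L-B = 10 → K
  i=16: E-Y =  6 → G
  i=17: O-P = 25 → Z
  i=18: K-K =  0 → A
  i=19: L-O = 23 → X
  i=20: X-H = 16 → Q
  i=21: G-H = 25 → Z
  i=22: W-E = 18 → S
  shifts repeat with period 8: GZAXQZSK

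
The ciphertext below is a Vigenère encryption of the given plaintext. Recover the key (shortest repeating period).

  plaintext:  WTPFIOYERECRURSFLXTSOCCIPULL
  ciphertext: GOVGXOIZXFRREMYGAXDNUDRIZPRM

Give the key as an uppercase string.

  i= 0: G-W = 10 → K
  i= 1: O-T = 21 → V
  i= 2: V-P =  6 → G
  i= 3: G-F =  1 → B
  i= 4: X-I = 15 → P
  i= 5: O-O =  0 → A
  i= 6: I-Y = 10 → K
  i= 7: Z-E = 21 → V
  i= 8: X-R =  6 → G
  i= 9: F-E =  1 → B
  i=10: R-C = 15 → P
  i=11: R-R =  0 → A
  i=12: E-U = 10 → K
  i=13: M-R = 21 → V
  i=14: Y-S =  6 → G
  i=15: G-F =  1 → B
  i=16: A-L = 15 → P
  i=17: X-X =  0 → A
  i=18: D-T = 10 → K
  i=19: N-S = 21 → V
  i=20: U-O =  6 → G
  i=21: D-C =  1 → B
  i=22: R-C = 15 → P
  i=23: I-I =  0 → A
  i=24: Z-P = 10 → K
  i=25: P-U = 21 → V
  i=26: R-L =  6 → G
  i=27: M-L =  1 → B
  shifts repeat with period 6: KVGBPA

KVGBPA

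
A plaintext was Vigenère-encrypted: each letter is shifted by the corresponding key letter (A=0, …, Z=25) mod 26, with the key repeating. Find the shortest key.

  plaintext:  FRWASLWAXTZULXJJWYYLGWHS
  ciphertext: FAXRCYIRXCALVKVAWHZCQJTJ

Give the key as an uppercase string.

  i= 0: F-F =  0 → A
  i= 1: A-R =  9 → J
  i= 2: X-W =  1 → B
  i= 3: R-A = 17 → R
  i= 4: C-S = 10 → K
  i= 5: Y-L = 13 → N
  i= 6: I-W = 12 → M
  i= 7: R-A = 17 → R
  i= 8: X-X =  0 → A
  i= 9: C-T =  9 → J
  i=10: A-Z =  1 → B
  i=11: L-U = 17 → R
  i=12: V-L = 10 → K
  i=13: K-X = 13 → N
  i=14: V-J = 12 → M
  i=15: A-J = 17 → R
  i=16: W-W =  0 → A
  i=17: H-Y =  9 → J
  i=18: Z-Y =  1 → B
  i=19: C-L = 17 → R
  i=20: Q-G = 10 → K
  i=21: J-W = 13 → N
  i=22: T-H = 12 → M
  i=23: J-S = 17 → R
  shifts repeat with period 8: AJBRKNMR

AJBRKNMR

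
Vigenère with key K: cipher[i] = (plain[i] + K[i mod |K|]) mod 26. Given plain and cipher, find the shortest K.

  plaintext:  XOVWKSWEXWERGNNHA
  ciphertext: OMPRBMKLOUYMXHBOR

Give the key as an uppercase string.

  i= 0: O-X = 17 → R
  i= 1: M-O = 24 → Y
  i= 2: P-V = 20 → U
  i= 3: R-W = 21 → V
  i= 4: B-K = 17 → R
  i= 5: M-S = 20 → U
  i= 6: K-W = 14 → O
  i= 7: L-E =  7 → H
  i= 8: O-X = 17 → R
  i= 9: U-W = 24 → Y
  i=10: Y-E = 20 → U
  i=11: M-R = 21 → V
  i=12: X-G = 17 → R
  i=13: H-N = 20 → U
  i=14: B-N = 14 → O
  i=15: O-H =  7 → H
  i=16: R-A = 17 → R
  shifts repeat with period 8: RYUVRUOH

RYUVRUOH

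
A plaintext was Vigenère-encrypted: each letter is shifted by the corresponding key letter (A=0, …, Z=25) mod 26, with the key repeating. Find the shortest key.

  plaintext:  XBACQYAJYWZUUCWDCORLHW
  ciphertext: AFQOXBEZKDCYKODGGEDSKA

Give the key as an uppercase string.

  i= 0: A-X =  3 → D
  i= 1: F-B =  4 → E
  i= 2: Q-A = 16 → Q
  i= 3: O-C = 12 → M
  i= 4: X-Q =  7 → H
  i= 5: B-Y =  3 → D
  i= 6: E-A =  4 → E
  i= 7: Z-J = 16 → Q
  i= 8: K-Y = 12 → M
  i= 9: D-W =  7 → H
  i=10: C-Z =  3 → D
  i=11: Y-U =  4 → E
  i=12: K-U = 16 → Q
  i=13: O-C = 12 → M
  i=14: D-W =  7 → H
  i=15: G-D =  3 → D
  i=16: G-C =  4 → E
  i=17: E-O = 16 → Q
  i=18: D-R = 12 → M
  i=19: S-L =  7 → H
  i=20: K-H =  3 → D
  i=21: A-W =  4 → E
  shifts repeat with period 5: DEQMH

DEQMH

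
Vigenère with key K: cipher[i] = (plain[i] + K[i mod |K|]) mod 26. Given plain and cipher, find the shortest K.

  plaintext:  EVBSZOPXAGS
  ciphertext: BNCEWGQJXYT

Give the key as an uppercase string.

XSBM

  i= 0: B-E = 23 → X
  i= 1: N-V = 18 → S
  i= 2: C-B =  1 → B
  i= 3: E-S = 12 → M
  i= 4: W-Z = 23 → X
  i= 5: G-O = 18 → S
  i= 6: Q-P =  1 → B
  i= 7: J-X = 12 → M
  i= 8: X-A = 23 → X
  i= 9: Y-G = 18 → S
  i=10: T-S =  1 → B
  shifts repeat with period 4: XSBM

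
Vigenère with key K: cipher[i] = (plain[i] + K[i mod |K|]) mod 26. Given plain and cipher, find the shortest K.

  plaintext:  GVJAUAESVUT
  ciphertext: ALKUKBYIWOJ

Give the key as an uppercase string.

  i= 0: A-G = 20 → U
  i= 1: L-V = 16 → Q
  i= 2: K-J =  1 → B
  i= 3: U-A = 20 → U
  i= 4: K-U = 16 → Q
  i= 5: B-A =  1 → B
  i= 6: Y-E = 20 → U
  i= 7: I-S = 16 → Q
  i= 8: W-V =  1 → B
  i= 9: O-U = 20 → U
  i=10: J-T = 16 → Q
  shifts repeat with period 3: UQB

UQB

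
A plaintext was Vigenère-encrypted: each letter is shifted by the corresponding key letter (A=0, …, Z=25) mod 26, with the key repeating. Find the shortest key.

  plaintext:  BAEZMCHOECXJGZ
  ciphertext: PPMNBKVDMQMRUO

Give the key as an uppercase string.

OPI

  i= 0: P-B = 14 → O
  i= 1: P-A = 15 → P
  i= 2: M-E =  8 → I
  i= 3: N-Z = 14 → O
  i= 4: B-M = 15 → P
  i= 5: K-C =  8 → I
  i= 6: V-H = 14 → O
  i= 7: D-O = 15 → P
  i= 8: M-E =  8 → I
  i= 9: Q-C = 14 → O
  i=10: M-X = 15 → P
  i=11: R-J =  8 → I
  i=12: U-G = 14 → O
  i=13: O-Z = 15 → P
  shifts repeat with period 3: OPI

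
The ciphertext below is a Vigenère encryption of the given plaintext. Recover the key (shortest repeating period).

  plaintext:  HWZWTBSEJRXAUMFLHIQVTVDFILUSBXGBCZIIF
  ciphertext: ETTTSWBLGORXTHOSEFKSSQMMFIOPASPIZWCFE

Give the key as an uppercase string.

  i= 0: E-H = 23 → X
  i= 1: T-W = 23 → X
  i= 2: T-Z = 20 → U
  i= 3: T-W = 23 → X
  i= 4: S-T = 25 → Z
  i= 5: W-B = 21 → V
  i= 6: B-S =  9 → J
  i= 7: L-E =  7 → H
  i= 8: G-J = 23 → X
  i= 9: O-R = 23 → X
  i=10: R-X = 20 → U
  i=11: X-A = 23 → X
  i=12: T-U = 25 → Z
  i=13: H-M = 21 → V
  i=14: O-F =  9 → J
  i=15: S-L =  7 → H
  i=16: E-H = 23 → X
  i=17: F-I = 23 → X
  i=18: K-Q = 20 → U
  i=19: S-V = 23 → X
  i=20: S-T = 25 → Z
  i=21: Q-V = 21 → V
  i=22: M-D =  9 → J
  i=23: M-F =  7 → H
  i=24: F-I = 23 → X
  i=25: I-L = 23 → X
  i=26: O-U = 20 → U
  i=27: P-S = 23 → X
  i=28: A-B = 25 → Z
  i=29: S-X = 21 → V
  i=30: P-G =  9 → J
  i=31: I-B =  7 → H
  i=32: Z-C = 23 → X
  i=33: W-Z = 23 → X
  i=34: C-I = 20 → U
  i=35: F-I = 23 → X
  i=36: E-F = 25 → Z
  shifts repeat with period 8: XXUXZVJH

XXUXZVJH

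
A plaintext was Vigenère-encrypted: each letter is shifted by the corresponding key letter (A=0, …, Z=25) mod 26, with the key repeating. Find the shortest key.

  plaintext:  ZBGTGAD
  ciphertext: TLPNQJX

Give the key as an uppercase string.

  i= 0: T-Z = 20 → U
  i= 1: L-B = 10 → K
  i= 2: P-G =  9 → J
  i= 3: N-T = 20 → U
  i= 4: Q-G = 10 → K
  i= 5: J-A =  9 → J
  i= 6: X-D = 20 → U
  shifts repeat with period 3: UKJ

UKJ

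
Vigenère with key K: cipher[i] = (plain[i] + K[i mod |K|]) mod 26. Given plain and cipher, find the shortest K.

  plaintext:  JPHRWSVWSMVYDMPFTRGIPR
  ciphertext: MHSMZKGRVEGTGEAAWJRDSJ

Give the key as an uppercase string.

  i= 0: M-J =  3 → D
  i= 1: H-P = 18 → S
  i= 2: S-H = 11 → L
  i= 3: M-R = 21 → V
  i= 4: Z-W =  3 → D
  i= 5: K-S = 18 → S
  i= 6: G-V = 11 → L
  i= 7: R-W = 21 → V
  i= 8: V-S =  3 → D
  i= 9: E-M = 18 → S
  i=10: G-V = 11 → L
  i=11: T-Y = 21 → V
  i=12: G-D =  3 → D
  i=13: E-M = 18 → S
  i=14: A-P = 11 → L
  i=15: A-F = 21 → V
  i=16: W-T =  3 → D
  i=17: J-R = 18 → S
  i=18: R-G = 11 → L
  i=19: D-I = 21 → V
  i=20: S-P =  3 → D
  i=21: J-R = 18 → S
  shifts repeat with period 4: DSLV

DSLV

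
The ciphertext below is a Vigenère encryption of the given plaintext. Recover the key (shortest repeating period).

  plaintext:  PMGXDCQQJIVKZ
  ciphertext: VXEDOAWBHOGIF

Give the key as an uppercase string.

GLY

  i= 0: V-P =  6 → G
  i= 1: X-M = 11 → L
  i= 2: E-G = 24 → Y
  i= 3: D-X =  6 → G
  i= 4: O-D = 11 → L
  i= 5: A-C = 24 → Y
  i= 6: W-Q =  6 → G
  i= 7: B-Q = 11 → L
  i= 8: H-J = 24 → Y
  i= 9: O-I =  6 → G
  i=10: G-V = 11 → L
  i=11: I-K = 24 → Y
  i=12: F-Z =  6 → G
  shifts repeat with period 3: GLY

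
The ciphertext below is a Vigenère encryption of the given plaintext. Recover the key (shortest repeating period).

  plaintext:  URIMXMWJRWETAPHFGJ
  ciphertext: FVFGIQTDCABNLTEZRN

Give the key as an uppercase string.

LEXU

  i= 0: F-U = 11 → L
  i= 1: V-R =  4 → E
  i= 2: F-I = 23 → X
  i= 3: G-M = 20 → U
  i= 4: I-X = 11 → L
  i= 5: Q-M =  4 → E
  i= 6: T-W = 23 → X
  i= 7: D-J = 20 → U
  i= 8: C-R = 11 → L
  i= 9: A-W =  4 → E
  i=10: B-E = 23 → X
  i=11: N-T = 20 → U
  i=12: L-A = 11 → L
  i=13: T-P =  4 → E
  i=14: E-H = 23 → X
  i=15: Z-F = 20 → U
  i=16: R-G = 11 → L
  i=17: N-J =  4 → E
  shifts repeat with period 4: LEXU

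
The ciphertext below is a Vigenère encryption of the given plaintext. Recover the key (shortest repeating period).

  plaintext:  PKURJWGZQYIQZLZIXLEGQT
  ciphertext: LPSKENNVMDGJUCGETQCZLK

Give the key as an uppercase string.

  i= 0: L-P = 22 → W
  i= 1: P-K =  5 → F
  i= 2: S-U = 24 → Y
  i= 3: K-R = 19 → T
  i= 4: E-J = 21 → V
  i= 5: N-W = 17 → R
  i= 6: N-G =  7 → H
  i= 7: V-Z = 22 → W
  i= 8: M-Q = 22 → W
  i= 9: D-Y =  5 → F
  i=10: G-I = 24 → Y
  i=11: J-Q = 19 → T
  i=12: U-Z = 21 → V
  i=13: C-L = 17 → R
  i=14: G-Z =  7 → H
  i=15: E-I = 22 → W
  i=16: T-X = 22 → W
  i=17: Q-L =  5 → F
  i=18: C-E = 24 → Y
  i=19: Z-G = 19 → T
  i=20: L-Q = 21 → V
  i=21: K-T = 17 → R
  shifts repeat with period 8: WFYTVRHW

WFYTVRHW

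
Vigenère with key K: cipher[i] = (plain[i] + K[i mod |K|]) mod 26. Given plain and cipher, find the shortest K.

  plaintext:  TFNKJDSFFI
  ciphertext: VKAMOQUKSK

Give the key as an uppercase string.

  i= 0: V-T =  2 → C
  i= 1: K-F =  5 → F
  i= 2: A-N = 13 → N
  i= 3: M-K =  2 → C
  i= 4: O-J =  5 → F
  i= 5: Q-D = 13 → N
  i= 6: U-S =  2 → C
  i= 7: K-F =  5 → F
  i= 8: S-F = 13 → N
  i= 9: K-I =  2 → C
  shifts repeat with period 3: CFN

CFN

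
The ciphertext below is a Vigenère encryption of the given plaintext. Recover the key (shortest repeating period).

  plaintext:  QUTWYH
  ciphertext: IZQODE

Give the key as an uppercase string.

  i= 0: I-Q = 18 → S
  i= 1: Z-U =  5 → F
  i= 2: Q-T = 23 → X
  i= 3: O-W = 18 → S
  i= 4: D-Y =  5 → F
  i= 5: E-H = 23 → X
  shifts repeat with period 3: SFX

SFX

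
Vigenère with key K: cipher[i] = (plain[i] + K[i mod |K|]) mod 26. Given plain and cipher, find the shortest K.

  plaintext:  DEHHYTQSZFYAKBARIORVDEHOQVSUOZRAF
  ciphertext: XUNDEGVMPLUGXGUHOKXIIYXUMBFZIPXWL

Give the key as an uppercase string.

UQGWGNF

  i= 0: X-D = 20 → U
  i= 1: U-E = 16 → Q
  i= 2: N-H =  6 → G
  i= 3: D-H = 22 → W
  i= 4: E-Y =  6 → G
  i= 5: G-T = 13 → N
  i= 6: V-Q =  5 → F
  i= 7: M-S = 20 → U
  i= 8: P-Z = 16 → Q
  i= 9: L-F =  6 → G
  i=10: U-Y = 22 → W
  i=11: G-A =  6 → G
  i=12: X-K = 13 → N
  i=13: G-B =  5 → F
  i=14: U-A = 20 → U
  i=15: H-R = 16 → Q
  i=16: O-I =  6 → G
  i=17: K-O = 22 → W
  i=18: X-R =  6 → G
  i=19: I-V = 13 → N
  i=20: I-D =  5 → F
  i=21: Y-E = 20 → U
  i=22: X-H = 16 → Q
  i=23: U-O =  6 → G
  i=24: M-Q = 22 → W
  i=25: B-V =  6 → G
  i=26: F-S = 13 → N
  i=27: Z-U =  5 → F
  i=28: I-O = 20 → U
  i=29: P-Z = 16 → Q
  i=30: X-R =  6 → G
  i=31: W-A = 22 → W
  i=32: L-F =  6 → G
  shifts repeat with period 7: UQGWGNF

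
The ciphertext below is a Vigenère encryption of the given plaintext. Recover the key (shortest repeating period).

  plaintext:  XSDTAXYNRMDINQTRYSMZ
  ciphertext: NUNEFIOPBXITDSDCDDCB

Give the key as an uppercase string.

QCKLFL

  i= 0: N-X = 16 → Q
  i= 1: U-S =  2 → C
  i= 2: N-D = 10 → K
  i= 3: E-T = 11 → L
  i= 4: F-A =  5 → F
  i= 5: I-X = 11 → L
  i= 6: O-Y = 16 → Q
  i= 7: P-N =  2 → C
  i= 8: B-R = 10 → K
  i= 9: X-M = 11 → L
  i=10: I-D =  5 → F
  i=11: T-I = 11 → L
  i=12: D-N = 16 → Q
  i=13: S-Q =  2 → C
  i=14: D-T = 10 → K
  i=15: C-R = 11 → L
  i=16: D-Y =  5 → F
  i=17: D-S = 11 → L
  i=18: C-M = 16 → Q
  i=19: B-Z =  2 → C
  shifts repeat with period 6: QCKLFL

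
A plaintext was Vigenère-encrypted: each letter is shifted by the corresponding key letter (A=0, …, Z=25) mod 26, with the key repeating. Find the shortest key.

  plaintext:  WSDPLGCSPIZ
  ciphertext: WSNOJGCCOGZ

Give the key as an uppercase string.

  i= 0: W-W =  0 → A
  i= 1: S-S =  0 → A
  i= 2: N-D = 10 → K
  i= 3: O-P = 25 → Z
  i= 4: J-L = 24 → Y
  i= 5: G-G =  0 → A
  i= 6: C-C =  0 → A
  i= 7: C-S = 10 → K
  i= 8: O-P = 25 → Z
  i= 9: G-I = 24 → Y
  i=10: Z-Z =  0 → A
  shifts repeat with period 5: AAKZY

AAKZY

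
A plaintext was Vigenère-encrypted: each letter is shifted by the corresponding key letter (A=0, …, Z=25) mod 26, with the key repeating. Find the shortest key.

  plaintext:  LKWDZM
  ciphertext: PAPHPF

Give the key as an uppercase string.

  i= 0: P-L =  4 → E
  i= 1: A-K = 16 → Q
  i= 2: P-W = 19 → T
  i= 3: H-D =  4 → E
  i= 4: P-Z = 16 → Q
  i= 5: F-M = 19 → T
  shifts repeat with period 3: EQT

EQT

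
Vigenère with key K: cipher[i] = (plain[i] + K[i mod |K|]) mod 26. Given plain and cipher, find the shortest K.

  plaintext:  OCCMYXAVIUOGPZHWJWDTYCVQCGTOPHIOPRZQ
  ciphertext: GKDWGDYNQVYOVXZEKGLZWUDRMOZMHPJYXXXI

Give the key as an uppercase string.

  i= 0: G-O = 18 → S
  i= 1: K-C =  8 → I
  i= 2: D-C =  1 → B
  i= 3: W-M = 10 → K
  i= 4: G-Y =  8 → I
  i= 5: D-X =  6 → G
  i= 6: Y-A = 24 → Y
  i= 7: N-V = 18 → S
  i= 8: Q-I =  8 → I
  i= 9: V-U =  1 → B
  i=10: Y-O = 10 → K
  i=11: O-G =  8 → I
  i=12: V-P =  6 → G
  i=13: X-Z = 24 → Y
  i=14: Z-H = 18 → S
  i=15: E-W =  8 → I
  i=16: K-J =  1 → B
  i=17: G-W = 10 → K
  i=18: L-D =  8 → I
  i=19: Z-T =  6 → G
  i=20: W-Y = 24 → Y
  i=21: U-C = 18 → S
  i=22: D-V =  8 → I
  i=23: R-Q =  1 → B
  i=24: M-C = 10 → K
  i=25: O-G =  8 → I
  i=26: Z-T =  6 → G
  i=27: M-O = 24 → Y
  i=28: H-P = 18 → S
  i=29: P-H =  8 → I
  i=30: J-I =  1 → B
  i=31: Y-O = 10 → K
  i=32: X-P =  8 → I
  i=33: X-R =  6 → G
  i=34: X-Z = 24 → Y
  i=35: I-Q = 18 → S
  shifts repeat with period 7: SIBKIGY

SIBKIGY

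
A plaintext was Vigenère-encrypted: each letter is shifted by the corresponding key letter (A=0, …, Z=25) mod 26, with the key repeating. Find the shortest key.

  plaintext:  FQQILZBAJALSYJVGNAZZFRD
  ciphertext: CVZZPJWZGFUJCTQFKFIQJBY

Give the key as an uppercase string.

XFJREKVZ

  i= 0: C-F = 23 → X
  i= 1: V-Q =  5 → F
  i= 2: Z-Q =  9 → J
  i= 3: Z-I = 17 → R
  i= 4: P-L =  4 → E
  i= 5: J-Z = 10 → K
  i= 6: W-B = 21 → V
  i= 7: Z-A = 25 → Z
  i= 8: G-J = 23 → X
  i= 9: F-A =  5 → F
  i=10: U-L =  9 → J
  i=11: J-S = 17 → R
  i=12: C-Y =  4 → E
  i=13: T-J = 10 → K
  i=14: Q-V = 21 → V
  i=15: F-G = 25 → Z
  i=16: K-N = 23 → X
  i=17: F-A =  5 → F
  i=18: I-Z =  9 → J
  i=19: Q-Z = 17 → R
  i=20: J-F =  4 → E
  i=21: B-R = 10 → K
  i=22: Y-D = 21 → V
  shifts repeat with period 8: XFJREKVZ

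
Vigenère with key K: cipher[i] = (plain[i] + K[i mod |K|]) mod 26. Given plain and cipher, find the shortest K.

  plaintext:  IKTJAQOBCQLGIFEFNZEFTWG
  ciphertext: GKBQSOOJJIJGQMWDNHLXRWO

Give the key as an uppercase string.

YAIHS

  i= 0: G-I = 24 → Y
  i= 1: K-K =  0 → A
  i= 2: B-T =  8 → I
  i= 3: Q-J =  7 → H
  i= 4: S-A = 18 → S
  i= 5: O-Q = 24 → Y
  i= 6: O-O =  0 → A
  i= 7: J-B =  8 → I
  i= 8: J-C =  7 → H
  i= 9: I-Q = 18 → S
  i=10: J-L = 24 → Y
  i=11: G-G =  0 → A
  i=12: Q-I =  8 → I
  i=13: M-F =  7 → H
  i=14: W-E = 18 → S
  i=15: D-F = 24 → Y
  i=16: N-N =  0 → A
  i=17: H-Z =  8 → I
  i=18: L-E =  7 → H
  i=19: X-F = 18 → S
  i=20: R-T = 24 → Y
  i=21: W-W =  0 → A
  i=22: O-G =  8 → I
  shifts repeat with period 5: YAIHS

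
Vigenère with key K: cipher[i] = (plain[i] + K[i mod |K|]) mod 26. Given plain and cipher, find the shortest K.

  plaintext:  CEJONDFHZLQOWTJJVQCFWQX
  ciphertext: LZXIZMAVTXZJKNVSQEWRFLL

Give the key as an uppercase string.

  i= 0: L-C =  9 → J
  i= 1: Z-E = 21 → V
  i= 2: X-J = 14 → O
  i= 3: I-O = 20 → U
  i= 4: Z-N = 12 → M
  i= 5: M-D =  9 → J
  i= 6: A-F = 21 → V
  i= 7: V-H = 14 → O
  i= 8: T-Z = 20 → U
  i= 9: X-L = 12 → M
  i=10: Z-Q =  9 → J
  i=11: J-O = 21 → V
  i=12: K-W = 14 → O
  i=13: N-T = 20 → U
  i=14: V-J = 12 → M
  i=15: S-J =  9 → J
  i=16: Q-V = 21 → V
  i=17: E-Q = 14 → O
  i=18: W-C = 20 → U
  i=19: R-F = 12 → M
  i=20: F-W =  9 → J
  i=21: L-Q = 21 → V
  i=22: L-X = 14 → O
  shifts repeat with period 5: JVOUM

JVOUM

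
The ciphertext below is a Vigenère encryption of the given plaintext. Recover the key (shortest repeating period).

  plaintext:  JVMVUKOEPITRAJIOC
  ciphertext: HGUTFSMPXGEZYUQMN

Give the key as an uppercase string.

YLI

  i= 0: H-J = 24 → Y
  i= 1: G-V = 11 → L
  i= 2: U-M =  8 → I
  i= 3: T-V = 24 → Y
  i= 4: F-U = 11 → L
  i= 5: S-K =  8 → I
  i= 6: M-O = 24 → Y
  i= 7: P-E = 11 → L
  i= 8: X-P =  8 → I
  i= 9: G-I = 24 → Y
  i=10: E-T = 11 → L
  i=11: Z-R =  8 → I
  i=12: Y-A = 24 → Y
  i=13: U-J = 11 → L
  i=14: Q-I =  8 → I
  i=15: M-O = 24 → Y
  i=16: N-C = 11 → L
  shifts repeat with period 3: YLI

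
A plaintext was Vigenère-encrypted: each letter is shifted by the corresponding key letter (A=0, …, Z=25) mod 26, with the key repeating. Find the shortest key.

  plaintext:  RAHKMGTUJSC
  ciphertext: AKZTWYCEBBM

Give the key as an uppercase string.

  i= 0: A-R =  9 → J
  i= 1: K-A = 10 → K
  i= 2: Z-H = 18 → S
  i= 3: T-K =  9 → J
  i= 4: W-M = 10 → K
  i= 5: Y-G = 18 → S
  i= 6: C-T =  9 → J
  i= 7: E-U = 10 → K
  i= 8: B-J = 18 → S
  i= 9: B-S =  9 → J
  i=10: M-C = 10 → K
  shifts repeat with period 3: JKS

JKS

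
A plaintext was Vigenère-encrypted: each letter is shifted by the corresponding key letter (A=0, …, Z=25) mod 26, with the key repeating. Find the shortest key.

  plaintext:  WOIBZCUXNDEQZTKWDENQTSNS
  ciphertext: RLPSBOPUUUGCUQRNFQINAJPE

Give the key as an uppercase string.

VXHRCM

  i= 0: R-W = 21 → V
  i= 1: L-O = 23 → X
  i= 2: P-I =  7 → H
  i= 3: S-B = 17 → R
  i= 4: B-Z =  2 → C
  i= 5: O-C = 12 → M
  i= 6: P-U = 21 → V
  i= 7: U-X = 23 → X
  i= 8: U-N =  7 → H
  i= 9: U-D = 17 → R
  i=10: G-E =  2 → C
  i=11: C-Q = 12 → M
  i=12: U-Z = 21 → V
  i=13: Q-T = 23 → X
  i=14: R-K =  7 → H
  i=15: N-W = 17 → R
  i=16: F-D =  2 → C
  i=17: Q-E = 12 → M
  i=18: I-N = 21 → V
  i=19: N-Q = 23 → X
  i=20: A-T =  7 → H
  i=21: J-S = 17 → R
  i=22: P-N =  2 → C
  i=23: E-S = 12 → M
  shifts repeat with period 6: VXHRCM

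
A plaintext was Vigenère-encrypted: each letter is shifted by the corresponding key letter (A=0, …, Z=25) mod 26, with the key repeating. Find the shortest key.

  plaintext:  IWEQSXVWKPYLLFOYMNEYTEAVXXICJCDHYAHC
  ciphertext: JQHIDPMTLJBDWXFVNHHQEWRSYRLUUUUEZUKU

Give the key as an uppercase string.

  i= 0: J-I =  1 → B
  i= 1: Q-W = 20 → U
  i= 2: H-E =  3 → D
  i= 3: I-Q = 18 → S
  i= 4: D-S = 11 → L
  i= 5: P-X = 18 → S
  i= 6: M-V = 17 → R
  i= 7: T-W = 23 → X
  i= 8: L-K =  1 → B
  i= 9: J-P = 20 → U
  i=10: B-Y =  3 → D
  i=11: D-L = 18 → S
  i=12: W-L = 11 → L
  i=13: X-F = 18 → S
  i=14: F-O = 17 → R
  i=15: V-Y = 23 → X
  i=16: N-M =  1 → B
  i=17: H-N = 20 → U
  i=18: H-E =  3 → D
  i=19: Q-Y = 18 → S
  i=20: E-T = 11 → L
  i=21: W-E = 18 → S
  i=22: R-A = 17 → R
  i=23: S-V = 23 → X
  i=24: Y-X =  1 → B
  i=25: R-X = 20 → U
  i=26: L-I =  3 → D
  i=27: U-C = 18 → S
  i=28: U-J = 11 → L
  i=29: U-C = 18 → S
  i=30: U-D = 17 → R
  i=31: E-H = 23 → X
  i=32: Z-Y =  1 → B
  i=33: U-A = 20 → U
  i=34: K-H =  3 → D
  i=35: U-C = 18 → S
  shifts repeat with period 8: BUDSLSRX

BUDSLSRX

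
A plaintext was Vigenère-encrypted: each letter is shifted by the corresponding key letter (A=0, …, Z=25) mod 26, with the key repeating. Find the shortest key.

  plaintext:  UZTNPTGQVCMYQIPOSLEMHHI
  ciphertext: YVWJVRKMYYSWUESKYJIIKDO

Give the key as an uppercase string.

EWDWGY

  i= 0: Y-U =  4 → E
  i= 1: V-Z = 22 → W
  i= 2: W-T =  3 → D
  i= 3: J-N = 22 → W
  i= 4: V-P =  6 → G
  i= 5: R-T = 24 → Y
  i= 6: K-G =  4 → E
  i= 7: M-Q = 22 → W
  i= 8: Y-V =  3 → D
  i= 9: Y-C = 22 → W
  i=10: S-M =  6 → G
  i=11: W-Y = 24 → Y
  i=12: U-Q =  4 → E
  i=13: E-I = 22 → W
  i=14: S-P =  3 → D
  i=15: K-O = 22 → W
  i=16: Y-S =  6 → G
  i=17: J-L = 24 → Y
  i=18: I-E =  4 → E
  i=19: I-M = 22 → W
  i=20: K-H =  3 → D
  i=21: D-H = 22 → W
  i=22: O-I =  6 → G
  shifts repeat with period 6: EWDWGY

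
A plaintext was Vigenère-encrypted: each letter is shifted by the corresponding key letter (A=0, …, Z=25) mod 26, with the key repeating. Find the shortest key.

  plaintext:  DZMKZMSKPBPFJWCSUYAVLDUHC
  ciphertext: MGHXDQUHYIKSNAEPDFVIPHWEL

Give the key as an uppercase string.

  i= 0: M-D =  9 → J
  i= 1: G-Z =  7 → H
  i= 2: H-M = 21 → V
  i= 3: X-K = 13 → N
  i= 4: D-Z =  4 → E
  i= 5: Q-M =  4 → E
  i= 6: U-S =  2 → C
  i= 7: H-K = 23 → X
  i= 8: Y-P =  9 → J
  i= 9: I-B =  7 → H
  i=10: K-P = 21 → V
  i=11: S-F = 13 → N
  i=12: N-J =  4 → E
  i=13: A-W =  4 → E
  i=14: E-C =  2 → C
  i=15: P-S = 23 → X
  i=16: D-U =  9 → J
  i=17: F-Y =  7 → H
  i=18: V-A = 21 → V
  i=19: I-V = 13 → N
  i=20: P-L =  4 → E
  i=21: H-D =  4 → E
  i=22: W-U =  2 → C
  i=23: E-H = 23 → X
  i=24: L-C =  9 → J
  shifts repeat with period 8: JHVNEECX

JHVNEECX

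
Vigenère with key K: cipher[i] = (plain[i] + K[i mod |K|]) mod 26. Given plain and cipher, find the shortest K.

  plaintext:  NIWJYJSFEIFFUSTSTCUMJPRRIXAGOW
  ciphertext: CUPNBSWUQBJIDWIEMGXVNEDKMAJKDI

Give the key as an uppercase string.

  i= 0: C-N = 15 → P
  i= 1: U-I = 12 → M
  i= 2: P-W = 19 → T
  i= 3: N-J =  4 → E
  i= 4: B-Y =  3 → D
  i= 5: S-J =  9 → J
  i= 6: W-S =  4 → E
  i= 7: U-F = 15 → P
  i= 8: Q-E = 12 → M
  i= 9: B-I = 19 → T
  i=10: J-F =  4 → E
  i=11: I-F =  3 → D
  i=12: D-U =  9 → J
  i=13: W-S =  4 → E
  i=14: I-T = 15 → P
  i=15: E-S = 12 → M
  i=16: M-T = 19 → T
  i=17: G-C =  4 → E
  i=18: X-U =  3 → D
  i=19: V-M =  9 → J
  i=20: N-J =  4 → E
  i=21: E-P = 15 → P
  i=22: D-R = 12 → M
  i=23: K-R = 19 → T
  i=24: M-I =  4 → E
  i=25: A-X =  3 → D
  i=26: J-A =  9 → J
  i=27: K-G =  4 → E
  i=28: D-O = 15 → P
  i=29: I-W = 12 → M
  shifts repeat with period 7: PMTEDJE

PMTEDJE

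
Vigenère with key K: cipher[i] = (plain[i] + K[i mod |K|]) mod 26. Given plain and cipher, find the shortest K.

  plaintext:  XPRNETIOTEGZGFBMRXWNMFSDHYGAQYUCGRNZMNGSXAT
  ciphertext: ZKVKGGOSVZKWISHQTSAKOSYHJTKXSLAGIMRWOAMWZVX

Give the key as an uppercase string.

  i= 0: Z-X =  2 → C
  i= 1: K-P = 21 → V
  i= 2: V-R =  4 → E
  i= 3: K-N = 23 → X
  i= 4: G-E =  2 → C
  i= 5: G-T = 13 → N
  i= 6: O-I =  6 → G
  i= 7: S-O =  4 → E
  i= 8: V-T =  2 → C
  i= 9: Z-E = 21 → V
  i=10: K-G =  4 → E
  i=11: W-Z = 23 → X
  i=12: I-G =  2 → C
  i=13: S-F = 13 → N
  i=14: H-B =  6 → G
  i=15: Q-M =  4 → E
  i=16: T-R =  2 → C
  i=17: S-X = 21 → V
  i=18: A-W =  4 → E
  i=19: K-N = 23 → X
  i=20: O-M =  2 → C
  i=21: S-F = 13 → N
  i=22: Y-S =  6 → G
  i=23: H-D =  4 → E
  i=24: J-H =  2 → C
  i=25: T-Y = 21 → V
  i=26: K-G =  4 → E
  i=27: X-A = 23 → X
  i=28: S-Q =  2 → C
  i=29: L-Y = 13 → N
  i=30: A-U =  6 → G
  i=31: G-C =  4 → E
  i=32: I-G =  2 → C
  i=33: M-R = 21 → V
  i=34: R-N =  4 → E
  i=35: W-Z = 23 → X
  i=36: O-M =  2 → C
  i=37: A-N = 13 → N
  i=38: M-G =  6 → G
  i=39: W-S =  4 → E
  i=40: Z-X =  2 → C
  i=41: V-A = 21 → V
  i=42: X-T =  4 → E
  shifts repeat with period 8: CVEXCNGE

CVEXCNGE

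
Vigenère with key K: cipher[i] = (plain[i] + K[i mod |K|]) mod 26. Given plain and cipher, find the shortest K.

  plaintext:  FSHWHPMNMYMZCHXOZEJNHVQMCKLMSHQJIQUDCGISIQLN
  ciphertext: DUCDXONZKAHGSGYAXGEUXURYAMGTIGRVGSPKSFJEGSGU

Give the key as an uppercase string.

YCVHQZBM

  i= 0: D-F = 24 → Y
  i= 1: U-S =  2 → C
  i= 2: C-H = 21 → V
  i= 3: D-W =  7 → H
  i= 4: X-H = 16 → Q
  i= 5: O-P = 25 → Z
  i= 6: N-M =  1 → B
  i= 7: Z-N = 12 → M
  i= 8: K-M = 24 → Y
  i= 9: A-Y =  2 → C
  i=10: H-M = 21 → V
  i=11: G-Z =  7 → H
  i=12: S-C = 16 → Q
  i=13: G-H = 25 → Z
  i=14: Y-X =  1 → B
  i=15: A-O = 12 → M
  i=16: X-Z = 24 → Y
  i=17: G-E =  2 → C
  i=18: E-J = 21 → V
  i=19: U-N =  7 → H
  i=20: X-H = 16 → Q
  i=21: U-V = 25 → Z
  i=22: R-Q =  1 → B
  i=23: Y-M = 12 → M
  i=24: A-C = 24 → Y
  i=25: M-K =  2 → C
  i=26: G-L = 21 → V
  i=27: T-M =  7 → H
  i=28: I-S = 16 → Q
  i=29: G-H = 25 → Z
  i=30: R-Q =  1 → B
  i=31: V-J = 12 → M
  i=32: G-I = 24 → Y
  i=33: S-Q =  2 → C
  i=34: P-U = 21 → V
  i=35: K-D =  7 → H
  i=36: S-C = 16 → Q
  i=37: F-G = 25 → Z
  i=38: J-I =  1 → B
  i=39: E-S = 12 → M
  i=40: G-I = 24 → Y
  i=41: S-Q =  2 → C
  i=42: G-L = 21 → V
  i=43: U-N =  7 → H
  shifts repeat with period 8: YCVHQZBM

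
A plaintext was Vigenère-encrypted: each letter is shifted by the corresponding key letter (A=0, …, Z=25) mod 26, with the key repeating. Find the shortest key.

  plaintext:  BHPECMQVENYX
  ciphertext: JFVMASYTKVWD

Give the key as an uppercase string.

IYG

  i= 0: J-B =  8 → I
  i= 1: F-H = 24 → Y
  i= 2: V-P =  6 → G
  i= 3: M-E =  8 → I
  i= 4: A-C = 24 → Y
  i= 5: S-M =  6 → G
  i= 6: Y-Q =  8 → I
  i= 7: T-V = 24 → Y
  i= 8: K-E =  6 → G
  i= 9: V-N =  8 → I
  i=10: W-Y = 24 → Y
  i=11: D-X =  6 → G
  shifts repeat with period 3: IYG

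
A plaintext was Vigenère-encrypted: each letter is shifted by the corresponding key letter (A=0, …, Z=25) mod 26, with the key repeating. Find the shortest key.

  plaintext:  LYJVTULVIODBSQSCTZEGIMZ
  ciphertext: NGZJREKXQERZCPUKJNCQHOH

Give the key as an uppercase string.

  i= 0: N-L =  2 → C
  i= 1: G-Y =  8 → I
  i= 2: Z-J = 16 → Q
  i= 3: J-V = 14 → O
  i= 4: R-T = 24 → Y
  i= 5: E-U = 10 → K
  i= 6: K-L = 25 → Z
  i= 7: X-V =  2 → C
  i= 8: Q-I =  8 → I
  i= 9: E-O = 16 → Q
  i=10: R-D = 14 → O
  i=11: Z-B = 24 → Y
  i=12: C-S = 10 → K
  i=13: P-Q = 25 → Z
  i=14: U-S =  2 → C
  i=15: K-C =  8 → I
  i=16: J-T = 16 → Q
  i=17: N-Z = 14 → O
  i=18: C-E = 24 → Y
  i=19: Q-G = 10 → K
  i=20: H-I = 25 → Z
  i=21: O-M =  2 → C
  i=22: H-Z =  8 → I
  shifts repeat with period 7: CIQOYKZ

CIQOYKZ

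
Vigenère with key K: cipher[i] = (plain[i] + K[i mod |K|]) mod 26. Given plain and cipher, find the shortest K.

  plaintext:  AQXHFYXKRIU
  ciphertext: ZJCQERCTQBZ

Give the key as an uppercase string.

ZTFJ

  i= 0: Z-A = 25 → Z
  i= 1: J-Q = 19 → T
  i= 2: C-X =  5 → F
  i= 3: Q-H =  9 → J
  i= 4: E-F = 25 → Z
  i= 5: R-Y = 19 → T
  i= 6: C-X =  5 → F
  i= 7: T-K =  9 → J
  i= 8: Q-R = 25 → Z
  i= 9: B-I = 19 → T
  i=10: Z-U =  5 → F
  shifts repeat with period 4: ZTFJ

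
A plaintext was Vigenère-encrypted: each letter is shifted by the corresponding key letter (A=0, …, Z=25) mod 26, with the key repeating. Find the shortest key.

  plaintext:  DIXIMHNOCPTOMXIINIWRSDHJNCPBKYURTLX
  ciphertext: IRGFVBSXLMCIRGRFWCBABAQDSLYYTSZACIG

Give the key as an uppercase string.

FJJXJU

  i= 0: I-D =  5 → F
  i= 1: R-I =  9 → J
  i= 2: G-X =  9 → J
  i= 3: F-I = 23 → X
  i= 4: V-M =  9 → J
  i= 5: B-H = 20 → U
  i= 6: S-N =  5 → F
  i= 7: X-O =  9 → J
  i= 8: L-C =  9 → J
  i= 9: M-P = 23 → X
  i=10: C-T =  9 → J
  i=11: I-O = 20 → U
  i=12: R-M =  5 → F
  i=13: G-X =  9 → J
  i=14: R-I =  9 → J
  i=15: F-I = 23 → X
  i=16: W-N =  9 → J
  i=17: C-I = 20 → U
  i=18: B-W =  5 → F
  i=19: A-R =  9 → J
  i=20: B-S =  9 → J
  i=21: A-D = 23 → X
  i=22: Q-H =  9 → J
  i=23: D-J = 20 → U
  i=24: S-N =  5 → F
  i=25: L-C =  9 → J
  i=26: Y-P =  9 → J
  i=27: Y-B = 23 → X
  i=28: T-K =  9 → J
  i=29: S-Y = 20 → U
  i=30: Z-U =  5 → F
  i=31: A-R =  9 → J
  i=32: C-T =  9 → J
  i=33: I-L = 23 → X
  i=34: G-X =  9 → J
  shifts repeat with period 6: FJJXJU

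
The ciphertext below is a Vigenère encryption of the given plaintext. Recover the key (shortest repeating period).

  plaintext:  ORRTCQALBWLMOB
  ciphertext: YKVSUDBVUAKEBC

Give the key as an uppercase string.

KTEZSNB

  i= 0: Y-O = 10 → K
  i= 1: K-R = 19 → T
  i= 2: V-R =  4 → E
  i= 3: S-T = 25 → Z
  i= 4: U-C = 18 → S
  i= 5: D-Q = 13 → N
  i= 6: B-A =  1 → B
  i= 7: V-L = 10 → K
  i= 8: U-B = 19 → T
  i= 9: A-W =  4 → E
  i=10: K-L = 25 → Z
  i=11: E-M = 18 → S
  i=12: B-O = 13 → N
  i=13: C-B =  1 → B
  shifts repeat with period 7: KTEZSNB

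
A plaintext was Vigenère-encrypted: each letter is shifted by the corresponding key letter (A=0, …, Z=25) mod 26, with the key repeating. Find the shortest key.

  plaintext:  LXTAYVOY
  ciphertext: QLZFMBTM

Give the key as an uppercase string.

  i= 0: Q-L =  5 → F
  i= 1: L-X = 14 → O
  i= 2: Z-T =  6 → G
  i= 3: F-A =  5 → F
  i= 4: M-Y = 14 → O
  i= 5: B-V =  6 → G
  i= 6: T-O =  5 → F
  i= 7: M-Y = 14 → O
  shifts repeat with period 3: FOG

FOG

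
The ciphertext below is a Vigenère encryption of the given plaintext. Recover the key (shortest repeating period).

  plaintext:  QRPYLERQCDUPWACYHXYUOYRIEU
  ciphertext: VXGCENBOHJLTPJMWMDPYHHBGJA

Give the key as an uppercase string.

FGRETJKY

  i= 0: V-Q =  5 → F
  i= 1: X-R =  6 → G
  i= 2: G-P = 17 → R
  i= 3: C-Y =  4 → E
  i= 4: E-L = 19 → T
  i= 5: N-E =  9 → J
  i= 6: B-R = 10 → K
  i= 7: O-Q = 24 → Y
  i= 8: H-C =  5 → F
  i= 9: J-D =  6 → G
  i=10: L-U = 17 → R
  i=11: T-P =  4 → E
  i=12: P-W = 19 → T
  i=13: J-A =  9 → J
  i=14: M-C = 10 → K
  i=15: W-Y = 24 → Y
  i=16: M-H =  5 → F
  i=17: D-X =  6 → G
  i=18: P-Y = 17 → R
  i=19: Y-U =  4 → E
  i=20: H-O = 19 → T
  i=21: H-Y =  9 → J
  i=22: B-R = 10 → K
  i=23: G-I = 24 → Y
  i=24: J-E =  5 → F
  i=25: A-U =  6 → G
  shifts repeat with period 8: FGRETJKY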